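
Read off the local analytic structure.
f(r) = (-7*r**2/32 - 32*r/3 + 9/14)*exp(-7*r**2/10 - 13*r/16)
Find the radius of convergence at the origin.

The radius of convergence is infinite.

The factor exp(-7*r**2/10 - 13*r/16) is entire and contributes no finite singular point.
The polynomial part has no poles.
No finite singular points: the Taylor series at 0 converges everywhere.


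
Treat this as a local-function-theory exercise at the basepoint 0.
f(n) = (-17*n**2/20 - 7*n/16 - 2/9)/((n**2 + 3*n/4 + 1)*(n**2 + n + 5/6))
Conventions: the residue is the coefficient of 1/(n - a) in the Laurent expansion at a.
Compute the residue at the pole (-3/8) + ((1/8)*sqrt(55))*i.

The residue is (-137/175) + ((349/5775)*sqrt(55))*i.

The factor n**2 + 3*n/4 + 1 splits as (n - a)(n - a') with a = (-3/8) + ((1/8)*sqrt(55))*i, a' = (-3/8) - ((1/8)*sqrt(55))*i. At the order-1 pole a set g(n) = (n - a)*f(n) = [(-17*n**2/20 - 7*n/16 - 2/9)/(n**2 + n + 5/6)] / (n - a').
Simple pole: residue = g(a) at a = (-3/8) + ((1/8)*sqrt(55))*i, which is (-137/175) + ((349/5775)*sqrt(55))*i.


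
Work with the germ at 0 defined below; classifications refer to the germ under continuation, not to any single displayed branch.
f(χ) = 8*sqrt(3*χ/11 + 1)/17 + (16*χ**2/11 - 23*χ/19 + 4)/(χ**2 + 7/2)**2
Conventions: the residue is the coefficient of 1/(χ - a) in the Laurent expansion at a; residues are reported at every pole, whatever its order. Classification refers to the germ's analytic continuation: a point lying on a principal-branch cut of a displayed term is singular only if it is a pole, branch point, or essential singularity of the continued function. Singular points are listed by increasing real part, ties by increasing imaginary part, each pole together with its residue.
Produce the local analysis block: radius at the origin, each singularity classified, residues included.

Radius of convergence at 0: (1/2)*sqrt(14).
At -11/3: an algebraic (square-root) branch point.
At -((1/2)*sqrt(14))*i: a pole of order 2; residue ((50/539)*sqrt(14))*i.
At ((1/2)*sqrt(14))*i: a pole of order 2; residue -((50/539)*sqrt(14))*i.

Denominator factor (χ**2 + 7/2)^2: discriminant -14, complex-conjugate roots ((1/2)*sqrt(14))*i and -((1/2)*sqrt(14))*i; poles of order 2, moduli (1/2)*sqrt(14) and (1/2)*sqrt(14).
Branch term (8/17)*sqrt(1 - χ/(-11/3)): its argument vanishes at χ = -11/3, a square-root branch point, modulus 11/3.
The radius of convergence is the smallest modulus among the singular points: (1/2)*sqrt(14).
The branch term is analytic at -((1/2)*sqrt(14))*i and contributes nothing to the residue; only the rational part matters.
The factor χ**2 + 7/2 splits as (χ - a)(χ - a') with a = -((1/2)*sqrt(14))*i, a' = ((1/2)*sqrt(14))*i. At the order-2 pole a set g(χ) = (χ - a)^2*(rational part) = [16*χ**2/11 - 23*χ/19 + 4] / (χ - a')^2.
Order-2 pole: residue = g'(a); g'(-((1/2)*sqrt(14))*i) = ((50/539)*sqrt(14))*i, so the residue is ((50/539)*sqrt(14))*i.
The branch term is analytic at ((1/2)*sqrt(14))*i and contributes nothing to the residue; only the rational part matters.
The factor χ**2 + 7/2 splits as (χ - a)(χ - a') with a = ((1/2)*sqrt(14))*i, a' = -((1/2)*sqrt(14))*i. At the order-2 pole a set g(χ) = (χ - a)^2*(rational part) = [16*χ**2/11 - 23*χ/19 + 4] / (χ - a')^2.
Order-2 pole: residue = g'(a); g'(((1/2)*sqrt(14))*i) = -((50/539)*sqrt(14))*i, so the residue is -((50/539)*sqrt(14))*i.
List the singular points by increasing real part (a conjugate pair: the negative imaginary part first).


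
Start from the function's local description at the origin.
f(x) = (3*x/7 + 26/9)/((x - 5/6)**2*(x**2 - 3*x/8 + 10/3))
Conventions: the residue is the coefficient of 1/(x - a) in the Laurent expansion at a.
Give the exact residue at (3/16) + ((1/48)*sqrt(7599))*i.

The residue is (188736/2003575) + ((1721984/725007925)*sqrt(7599))*i.

The factor x**2 - 3*x/8 + 10/3 splits as (x - a)(x - a') with a = (3/16) + ((1/48)*sqrt(7599))*i, a' = (3/16) - ((1/48)*sqrt(7599))*i. At the order-1 pole a set g(x) = (x - a)*f(x) = [(3*x/7 + 26/9)/(x - 5/6)**2] / (x - a').
Simple pole: residue = g(a) at a = (3/16) + ((1/48)*sqrt(7599))*i, which is (188736/2003575) + ((1721984/725007925)*sqrt(7599))*i.


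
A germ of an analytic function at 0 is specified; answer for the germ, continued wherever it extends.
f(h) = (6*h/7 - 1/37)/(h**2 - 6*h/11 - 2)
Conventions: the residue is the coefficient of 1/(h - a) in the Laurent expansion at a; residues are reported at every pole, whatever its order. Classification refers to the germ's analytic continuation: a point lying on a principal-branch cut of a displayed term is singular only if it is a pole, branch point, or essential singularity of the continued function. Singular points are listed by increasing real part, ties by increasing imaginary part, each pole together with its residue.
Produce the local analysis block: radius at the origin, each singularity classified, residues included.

Denominator factor (h**2 - 6*h/11 - 2): discriminant 1004/121, real irrational roots 3/11 + (1/11)*sqrt(251) and 3/11 - (1/11)*sqrt(251); poles of order 1, moduli 3/11 + (1/11)*sqrt(251) and -3/11 + (1/11)*sqrt(251).
The radius of convergence is the smallest modulus among the singular points: -3/11 + (1/11)*sqrt(251).
The factor h**2 - 6*h/11 - 2 splits as (h - a)(h - a') with a = 3/11 - (1/11)*sqrt(251), a' = 3/11 + (1/11)*sqrt(251). At the order-1 pole a set g(h) = (h - a)*f(h) = [6*h/7 - 1/37] / (h - a').
Simple pole: residue = g(a) at a = 3/11 - (1/11)*sqrt(251), which is 3/7 - (589/130018)*sqrt(251).
The factor h**2 - 6*h/11 - 2 splits as (h - a)(h - a') with a = 3/11 + (1/11)*sqrt(251), a' = 3/11 - (1/11)*sqrt(251). At the order-1 pole a set g(h) = (h - a)*f(h) = [6*h/7 - 1/37] / (h - a').
Simple pole: residue = g(a) at a = 3/11 + (1/11)*sqrt(251), which is 3/7 + (589/130018)*sqrt(251).
List the singular points by increasing real part (a conjugate pair: the negative imaginary part first).

Radius of convergence at 0: -3/11 + (1/11)*sqrt(251).
At 3/11 - (1/11)*sqrt(251): a pole of order 1; residue 3/7 - (589/130018)*sqrt(251).
At 3/11 + (1/11)*sqrt(251): a pole of order 1; residue 3/7 + (589/130018)*sqrt(251).


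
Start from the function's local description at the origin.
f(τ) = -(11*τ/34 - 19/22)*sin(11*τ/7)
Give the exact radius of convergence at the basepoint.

The factor -sin(11*τ/7) is entire and contributes no finite singular point.
The polynomial part has no poles.
No finite singular points: the Taylor series at 0 converges everywhere.

The radius of convergence is infinite.


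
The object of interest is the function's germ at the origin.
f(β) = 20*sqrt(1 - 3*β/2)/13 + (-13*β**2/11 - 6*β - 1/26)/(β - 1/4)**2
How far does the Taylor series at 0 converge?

Denominator factor (β - 1/4)^2: pole of order 2 at 1/4, modulus 1/4.
Branch term (20/13)*sqrt(1 - β/(2/3)): its argument vanishes at β = 2/3, a square-root branch point, modulus 2/3.
The radius of convergence is the smallest modulus among the singular points: 1/4.

The radius of convergence is 1/4.


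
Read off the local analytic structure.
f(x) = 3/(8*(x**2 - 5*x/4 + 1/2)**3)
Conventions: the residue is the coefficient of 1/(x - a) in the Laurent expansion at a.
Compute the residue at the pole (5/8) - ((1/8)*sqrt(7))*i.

The residue is ((2304/343)*sqrt(7))*i.

The factor x**2 - 5*x/4 + 1/2 splits as (x - a)(x - a') with a = (5/8) - ((1/8)*sqrt(7))*i, a' = (5/8) + ((1/8)*sqrt(7))*i. At the order-3 pole a set g(x) = (x - a)^3*f(x) = [3/8] / (x - a')^3.
Order-3 pole: residue = g''(a)/2; g''((5/8) - ((1/8)*sqrt(7))*i) = ((4608/343)*sqrt(7))*i, so the residue is ((2304/343)*sqrt(7))*i.


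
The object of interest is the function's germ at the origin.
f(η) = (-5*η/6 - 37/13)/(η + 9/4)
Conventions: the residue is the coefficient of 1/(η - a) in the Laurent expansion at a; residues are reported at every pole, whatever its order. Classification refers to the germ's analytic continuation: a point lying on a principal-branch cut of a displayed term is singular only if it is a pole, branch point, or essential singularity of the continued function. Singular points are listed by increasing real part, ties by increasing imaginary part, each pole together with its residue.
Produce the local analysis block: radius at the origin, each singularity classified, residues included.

Denominator factor (η + 9/4): pole of order 1 at -9/4, modulus 9/4.
The radius of convergence is the smallest modulus among the singular points: 9/4.
At the order-1 pole -9/4 set g(η) = (η - (-9/4))*f(η) = -5*η/6 - 37/13.
Simple pole: residue = g(a) at a = -9/4, which is -101/104.

Radius of convergence at 0: 9/4.
At -9/4: a pole of order 1; residue -101/104.


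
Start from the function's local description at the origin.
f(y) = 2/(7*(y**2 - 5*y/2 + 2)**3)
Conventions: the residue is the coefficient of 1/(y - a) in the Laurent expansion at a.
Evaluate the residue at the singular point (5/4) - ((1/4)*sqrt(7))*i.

The factor y**2 - 5*y/2 + 2 splits as (y - a)(y - a') with a = (5/4) - ((1/4)*sqrt(7))*i, a' = (5/4) + ((1/4)*sqrt(7))*i. At the order-3 pole a set g(y) = (y - a)^3*f(y) = [2/7] / (y - a')^3.
Order-3 pole: residue = g''(a)/2; g''((5/4) - ((1/4)*sqrt(7))*i) = ((768/2401)*sqrt(7))*i, so the residue is ((384/2401)*sqrt(7))*i.

The residue is ((384/2401)*sqrt(7))*i.


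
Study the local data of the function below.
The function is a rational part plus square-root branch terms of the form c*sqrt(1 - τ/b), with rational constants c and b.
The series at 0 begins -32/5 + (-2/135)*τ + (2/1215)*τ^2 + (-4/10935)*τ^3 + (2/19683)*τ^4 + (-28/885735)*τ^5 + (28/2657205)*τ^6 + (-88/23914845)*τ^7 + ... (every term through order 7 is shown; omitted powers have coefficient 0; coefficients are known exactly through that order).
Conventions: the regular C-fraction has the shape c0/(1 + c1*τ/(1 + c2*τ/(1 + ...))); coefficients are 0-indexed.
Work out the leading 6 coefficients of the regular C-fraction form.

Taylor coefficients (read off): a_0 = -32/5, a_1 = -2/135, a_2 = 2/1215, a_3 = -4/10935, a_4 = 2/19683, a_5 = -28/885735.
c0 = a_0 = -32/5. Peel one level at a time: if S = 1 + c*τ/S' with S'(0) = 1, then c is the τ-coefficient of S and S' = c*τ/(S - 1).
S_1 = c0/f = 1 + (-1/432)*τ + (49/186624)*τ^2 + ...; c1 = -1/432.
S_2 = c1*τ/(S_1 - 1) = 1 + (49/432)*τ + (-1/81)*τ^2 + ...; c2 = 49/432.
S_3 = c2*τ/(S_2 - 1) = 1 + (16/147)*τ + (-800/64827)*τ^2 + ...; c3 = 16/147.
S_4 = c3*τ/(S_3 - 1) = 1 + (50/441)*τ + (-1/81)*τ^2 + ...; c4 = 50/441.
S_5 = c4*τ/(S_4 - 1) = 1 + (49/450)*τ + ...; c5 = 49/450.

The regular C-fraction coefficients are [-32/5, -1/432, 49/432, 16/147, 50/441, 49/450].


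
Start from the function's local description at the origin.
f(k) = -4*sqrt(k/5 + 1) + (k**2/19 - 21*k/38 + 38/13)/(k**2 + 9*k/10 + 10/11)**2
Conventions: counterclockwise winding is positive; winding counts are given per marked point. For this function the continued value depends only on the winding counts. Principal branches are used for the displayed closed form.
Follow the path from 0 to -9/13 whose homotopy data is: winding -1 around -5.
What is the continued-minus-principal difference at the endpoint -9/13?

The rational part is single-valued and drops out of the difference; each branch term changes only by its own monodromy.
(-4)*sqrt(1 - k/(-5)): winding -1 is odd, the square root flips sign, contributing -2*(-4)*sqrt(1 - (-9/13)/(-5)) = -2*(-4)*sqrt(56/65) = (16/65)*sqrt(910).
Summing the contributions at k = -9/13 gives (16/65)*sqrt(910).

Continued minus principal equals (16/65)*sqrt(910).


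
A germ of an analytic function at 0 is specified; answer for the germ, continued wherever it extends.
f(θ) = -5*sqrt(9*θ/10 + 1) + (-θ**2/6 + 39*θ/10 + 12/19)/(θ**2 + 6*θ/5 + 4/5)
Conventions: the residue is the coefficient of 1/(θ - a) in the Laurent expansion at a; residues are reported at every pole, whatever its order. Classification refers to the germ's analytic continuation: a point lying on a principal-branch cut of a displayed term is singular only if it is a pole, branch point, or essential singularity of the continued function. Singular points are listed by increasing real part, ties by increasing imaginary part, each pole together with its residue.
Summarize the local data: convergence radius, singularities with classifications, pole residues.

Radius of convergence at 0: (2/5)*sqrt(5).
At -10/9: an algebraic (square-root) branch point.
At (-3/5) - ((1/5)*sqrt(11))*i: a pole of order 1; residue (41/20) - ((4831/12540)*sqrt(11))*i.
At (-3/5) + ((1/5)*sqrt(11))*i: a pole of order 1; residue (41/20) + ((4831/12540)*sqrt(11))*i.

Denominator factor (θ**2 + 6*θ/5 + 4/5): discriminant -44/25, complex-conjugate roots (-3/5) + ((1/5)*sqrt(11))*i and (-3/5) - ((1/5)*sqrt(11))*i; poles of order 1, moduli (2/5)*sqrt(5) and (2/5)*sqrt(5).
Branch term (-5)*sqrt(1 - θ/(-10/9)): its argument vanishes at θ = -10/9, a square-root branch point, modulus 10/9.
The radius of convergence is the smallest modulus among the singular points: (2/5)*sqrt(5).
The branch term is analytic at (-3/5) - ((1/5)*sqrt(11))*i and contributes nothing to the residue; only the rational part matters.
The factor θ**2 + 6*θ/5 + 4/5 splits as (θ - a)(θ - a') with a = (-3/5) - ((1/5)*sqrt(11))*i, a' = (-3/5) + ((1/5)*sqrt(11))*i. At the order-1 pole a set g(θ) = (θ - a)*(rational part) = [-θ**2/6 + 39*θ/10 + 12/19] / (θ - a').
Simple pole: residue = g(a) at a = (-3/5) - ((1/5)*sqrt(11))*i, which is (41/20) - ((4831/12540)*sqrt(11))*i.
The branch term is analytic at (-3/5) + ((1/5)*sqrt(11))*i and contributes nothing to the residue; only the rational part matters.
The factor θ**2 + 6*θ/5 + 4/5 splits as (θ - a)(θ - a') with a = (-3/5) + ((1/5)*sqrt(11))*i, a' = (-3/5) - ((1/5)*sqrt(11))*i. At the order-1 pole a set g(θ) = (θ - a)*(rational part) = [-θ**2/6 + 39*θ/10 + 12/19] / (θ - a').
Simple pole: residue = g(a) at a = (-3/5) + ((1/5)*sqrt(11))*i, which is (41/20) + ((4831/12540)*sqrt(11))*i.
List the singular points by increasing real part (a conjugate pair: the negative imaginary part first).


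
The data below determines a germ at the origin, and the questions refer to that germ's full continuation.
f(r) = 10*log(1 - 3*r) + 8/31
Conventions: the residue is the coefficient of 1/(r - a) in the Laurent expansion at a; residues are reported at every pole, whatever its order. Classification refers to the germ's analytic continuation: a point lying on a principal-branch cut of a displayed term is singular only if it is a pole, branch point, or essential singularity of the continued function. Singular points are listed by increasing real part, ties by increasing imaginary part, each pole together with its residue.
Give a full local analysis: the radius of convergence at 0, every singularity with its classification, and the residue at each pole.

Radius of convergence at 0: 1/3.
At 1/3: a logarithmic branch point.

Branch term (10)*log(1 - r/(1/3)): its argument vanishes at r = 1/3, a logarithmic branch point, modulus 1/3.
The radius of convergence is the smallest modulus among the singular points: 1/3.


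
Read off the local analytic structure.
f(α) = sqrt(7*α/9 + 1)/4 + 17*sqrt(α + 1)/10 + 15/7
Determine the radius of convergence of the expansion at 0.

The radius of convergence is 1.

Branch term (1/4)*sqrt(1 - α/(-9/7)): its argument vanishes at α = -9/7, a square-root branch point, modulus 9/7.
Branch term (17/10)*sqrt(1 - α/(-1)): its argument vanishes at α = -1, a square-root branch point, modulus 1.
The radius of convergence is the smallest modulus among the singular points: 1.


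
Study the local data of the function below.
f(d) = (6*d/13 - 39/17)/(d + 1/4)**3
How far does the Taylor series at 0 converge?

Denominator factor (d + 1/4)^3: pole of order 3 at -1/4, modulus 1/4.
The radius of convergence is the smallest modulus among the singular points: 1/4.

The radius of convergence is 1/4.


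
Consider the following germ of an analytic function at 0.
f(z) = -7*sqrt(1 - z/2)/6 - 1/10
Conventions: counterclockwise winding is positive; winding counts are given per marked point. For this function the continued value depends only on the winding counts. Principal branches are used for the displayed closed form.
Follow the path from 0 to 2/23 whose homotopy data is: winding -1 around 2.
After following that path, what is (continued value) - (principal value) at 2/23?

The rational part is single-valued and drops out of the difference; each branch term changes only by its own monodromy.
(-7/6)*sqrt(1 - z/(2)): winding -1 is odd, the square root flips sign, contributing -2*(-7/6)*sqrt(1 - (2/23)/(2)) = -2*(-7/6)*sqrt(22/23) = (7/69)*sqrt(506).
Summing the contributions at z = 2/23 gives (7/69)*sqrt(506).

Continued minus principal equals (7/69)*sqrt(506).


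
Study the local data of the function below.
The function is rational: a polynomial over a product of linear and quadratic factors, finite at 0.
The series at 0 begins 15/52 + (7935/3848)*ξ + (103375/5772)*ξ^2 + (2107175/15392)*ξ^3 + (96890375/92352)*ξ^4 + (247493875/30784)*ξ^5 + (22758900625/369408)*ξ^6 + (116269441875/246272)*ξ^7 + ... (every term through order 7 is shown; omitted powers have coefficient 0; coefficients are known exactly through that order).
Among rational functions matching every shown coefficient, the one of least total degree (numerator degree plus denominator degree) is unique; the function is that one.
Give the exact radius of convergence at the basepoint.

The radius of convergence is -3 + (7/5)*sqrt(5).

No rational of total degree below 4 reproduces all 8 coefficients; solving the [2/2] Pade equations on them gives f(ξ) = (-5*ξ**2/3 + 3*ξ/37 - 3/13)/(ξ**2 + 6*ξ - 4/5), whose expansion matches every shown term.
Denominator factor (ξ**2 + 6*ξ - 4/5): discriminant 196/5, real irrational roots -3 + (7/5)*sqrt(5) and -3 - (7/5)*sqrt(5); poles of order 1, moduli -3 + (7/5)*sqrt(5) and 3 + (7/5)*sqrt(5).
The radius of convergence is the smallest modulus among the singular points: -3 + (7/5)*sqrt(5).


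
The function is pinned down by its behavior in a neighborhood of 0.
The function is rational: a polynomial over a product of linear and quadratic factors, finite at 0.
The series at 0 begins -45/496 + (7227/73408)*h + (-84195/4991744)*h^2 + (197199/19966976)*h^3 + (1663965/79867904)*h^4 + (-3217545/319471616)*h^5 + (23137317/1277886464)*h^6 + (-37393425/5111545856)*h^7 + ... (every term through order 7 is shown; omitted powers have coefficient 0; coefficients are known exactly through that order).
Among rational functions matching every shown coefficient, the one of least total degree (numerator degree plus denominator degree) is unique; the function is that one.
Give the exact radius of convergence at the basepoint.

The radius of convergence is 4/3.

No rational of total degree below 6 reproduces all 8 coefficients; solving the [2/4] Pade equations on them gives f(h) = (-33*h**2/34 - 12*h/37 + 30/31)/((h - 4/3)*(h + 2)**3), whose expansion matches every shown term.
Denominator factor (h - 4/3): pole of order 1 at 4/3, modulus 4/3.
Denominator factor (h + 2)^3: pole of order 3 at -2, modulus 2.
The radius of convergence is the smallest modulus among the singular points: 4/3.


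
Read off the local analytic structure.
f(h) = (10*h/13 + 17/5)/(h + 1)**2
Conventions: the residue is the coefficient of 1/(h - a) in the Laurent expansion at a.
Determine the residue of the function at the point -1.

The residue is 10/13.

At the order-2 pole -1 set g(h) = (h - (-1))^2*f(h) = 10*h/13 + 17/5.
Order-2 pole: residue = g'(a); g'(-1) = 10/13, so the residue is 10/13.


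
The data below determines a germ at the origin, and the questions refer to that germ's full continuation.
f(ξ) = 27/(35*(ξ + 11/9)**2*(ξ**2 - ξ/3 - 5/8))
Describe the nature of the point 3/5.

Denominator factors: ξ**2 - ξ/3 - 5/8 = -93/200 at ξ = 3/5; ξ + 11/9 = 82/45 at ξ = 3/5 — none vanishes.
So the germ continues analytically to 3/5.

The point is a regular point.


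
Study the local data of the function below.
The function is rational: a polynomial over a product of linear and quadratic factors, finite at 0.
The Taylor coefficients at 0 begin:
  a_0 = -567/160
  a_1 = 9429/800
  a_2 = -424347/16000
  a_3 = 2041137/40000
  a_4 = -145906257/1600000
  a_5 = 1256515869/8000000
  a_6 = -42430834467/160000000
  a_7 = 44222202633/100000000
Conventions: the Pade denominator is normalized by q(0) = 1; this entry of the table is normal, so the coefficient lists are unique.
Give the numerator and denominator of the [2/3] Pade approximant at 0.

Taylor coefficients needed (read off): a_0 = -567/160, a_1 = 9429/800, a_2 = -424347/16000, a_3 = 2041137/40000, a_4 = -145906257/1600000, a_5 = 1256515869/8000000.
Write the denominator as Q(v) = 1 + q1*v + q2*v^2 + q3*v^3. Requiring Q*f - P = O(v^6) with deg P <= 2 kills the coefficients of v^3..v^5 in Q*f:
  v^3: a_3 + q1*a_2 + q2*a_1 + q3*a_0 = 0, i.e. 2041137/40000 + (-424347/16000)*q1 + (9429/800)*q2 + (-567/160)*q3 = 0.
  v^4: a_4 + q1*a_3 + q2*a_2 + q3*a_1 = 0, i.e. -145906257/1600000 + (2041137/40000)*q1 + (-424347/16000)*q2 + (9429/800)*q3 = 0.
  v^5: a_5 + q1*a_4 + q2*a_3 + q3*a_2 = 0, i.e. 1256515869/8000000 + (-145906257/1600000)*q1 + (2041137/40000)*q2 + (-424347/16000)*q3 = 0.
Solving this linear system: q1 = 20613074/6573385, q2 = 78946849/26293540, q3 = 24107571/26293540.
The numerator is Q*f truncated at degree 2: P0 = a_0 = -567/160; P1 = a_1 + q1*a_0 = 4048437/6009952; P2 = a_2 + q1*a_1 + q2*a_0 = -12145311/60099520.

The Pade approximant has numerator coefficients [-567/160, 4048437/6009952, -12145311/60099520]; denominator coefficients [1, 20613074/6573385, 78946849/26293540, 24107571/26293540].


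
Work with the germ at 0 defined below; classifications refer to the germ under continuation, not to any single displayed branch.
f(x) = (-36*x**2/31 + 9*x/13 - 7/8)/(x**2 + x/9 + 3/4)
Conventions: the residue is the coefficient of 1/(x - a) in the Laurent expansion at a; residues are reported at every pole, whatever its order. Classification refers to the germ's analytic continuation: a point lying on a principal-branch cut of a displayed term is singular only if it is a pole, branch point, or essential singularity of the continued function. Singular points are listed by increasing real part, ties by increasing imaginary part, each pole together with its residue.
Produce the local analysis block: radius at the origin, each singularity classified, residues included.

Denominator factor (x**2 + x/9 + 3/4): discriminant -242/81, complex-conjugate roots (-1/18) + ((11/18)*sqrt(2))*i and (-1/18) - ((11/18)*sqrt(2))*i; poles of order 1, moduli (1/2)*sqrt(3) and (1/2)*sqrt(3).
The radius of convergence is the smallest modulus among the singular points: (1/2)*sqrt(3).
The factor x**2 + x/9 + 3/4 splits as (x - a)(x - a') with a = (-1/18) - ((11/18)*sqrt(2))*i, a' = (-1/18) + ((11/18)*sqrt(2))*i. At the order-1 pole a set g(x) = (x - a)*f(x) = [-36*x**2/31 + 9*x/13 - 7/8] / (x - a').
Simple pole: residue = g(a) at a = (-1/18) - ((11/18)*sqrt(2))*i, which is (331/806) - ((131/6448)*sqrt(2))*i.
The factor x**2 + x/9 + 3/4 splits as (x - a)(x - a') with a = (-1/18) + ((11/18)*sqrt(2))*i, a' = (-1/18) - ((11/18)*sqrt(2))*i. At the order-1 pole a set g(x) = (x - a)*f(x) = [-36*x**2/31 + 9*x/13 - 7/8] / (x - a').
Simple pole: residue = g(a) at a = (-1/18) + ((11/18)*sqrt(2))*i, which is (331/806) + ((131/6448)*sqrt(2))*i.
List the singular points by increasing real part (a conjugate pair: the negative imaginary part first).

Radius of convergence at 0: (1/2)*sqrt(3).
At (-1/18) - ((11/18)*sqrt(2))*i: a pole of order 1; residue (331/806) - ((131/6448)*sqrt(2))*i.
At (-1/18) + ((11/18)*sqrt(2))*i: a pole of order 1; residue (331/806) + ((131/6448)*sqrt(2))*i.


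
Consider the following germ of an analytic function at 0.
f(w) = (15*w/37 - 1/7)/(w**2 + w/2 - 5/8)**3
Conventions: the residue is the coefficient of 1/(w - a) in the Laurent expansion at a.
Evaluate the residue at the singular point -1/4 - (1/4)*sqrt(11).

The residue is (1104/31339)*sqrt(11).

The factor w**2 + w/2 - 5/8 splits as (w - a)(w - a') with a = -1/4 - (1/4)*sqrt(11), a' = -1/4 + (1/4)*sqrt(11). At the order-3 pole a set g(w) = (w - a)^3*f(w) = [15*w/37 - 1/7] / (w - a')^3.
Order-3 pole: residue = g''(a)/2; g''(-1/4 - (1/4)*sqrt(11)) = (2208/31339)*sqrt(11), so the residue is (1104/31339)*sqrt(11).


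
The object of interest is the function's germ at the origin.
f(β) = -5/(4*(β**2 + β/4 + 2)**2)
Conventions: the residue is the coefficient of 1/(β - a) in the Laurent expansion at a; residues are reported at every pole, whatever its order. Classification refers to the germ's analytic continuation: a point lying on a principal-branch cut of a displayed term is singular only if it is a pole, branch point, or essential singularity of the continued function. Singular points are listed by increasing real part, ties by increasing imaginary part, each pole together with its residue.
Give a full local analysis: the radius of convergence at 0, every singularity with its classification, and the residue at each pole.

Radius of convergence at 0: sqrt(2).
At (-1/8) - ((1/8)*sqrt(127))*i: a pole of order 2; residue -((160/16129)*sqrt(127))*i.
At (-1/8) + ((1/8)*sqrt(127))*i: a pole of order 2; residue ((160/16129)*sqrt(127))*i.

Denominator factor (β**2 + β/4 + 2)^2: discriminant -127/16, complex-conjugate roots (-1/8) + ((1/8)*sqrt(127))*i and (-1/8) - ((1/8)*sqrt(127))*i; poles of order 2, moduli sqrt(2) and sqrt(2).
The radius of convergence is the smallest modulus among the singular points: sqrt(2).
The factor β**2 + β/4 + 2 splits as (β - a)(β - a') with a = (-1/8) - ((1/8)*sqrt(127))*i, a' = (-1/8) + ((1/8)*sqrt(127))*i. At the order-2 pole a set g(β) = (β - a)^2*f(β) = [-5/4] / (β - a')^2.
Order-2 pole: residue = g'(a); g'((-1/8) - ((1/8)*sqrt(127))*i) = -((160/16129)*sqrt(127))*i, so the residue is -((160/16129)*sqrt(127))*i.
The factor β**2 + β/4 + 2 splits as (β - a)(β - a') with a = (-1/8) + ((1/8)*sqrt(127))*i, a' = (-1/8) - ((1/8)*sqrt(127))*i. At the order-2 pole a set g(β) = (β - a)^2*f(β) = [-5/4] / (β - a')^2.
Order-2 pole: residue = g'(a); g'((-1/8) + ((1/8)*sqrt(127))*i) = ((160/16129)*sqrt(127))*i, so the residue is ((160/16129)*sqrt(127))*i.
List the singular points by increasing real part (a conjugate pair: the negative imaginary part first).


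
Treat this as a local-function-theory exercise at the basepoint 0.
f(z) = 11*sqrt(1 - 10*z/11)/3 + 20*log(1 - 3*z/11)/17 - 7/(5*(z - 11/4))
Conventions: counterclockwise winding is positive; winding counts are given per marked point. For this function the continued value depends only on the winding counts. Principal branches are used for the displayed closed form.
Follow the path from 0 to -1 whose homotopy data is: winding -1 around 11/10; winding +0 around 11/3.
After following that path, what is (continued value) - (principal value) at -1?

The rational part is single-valued and drops out of the difference; each branch term changes only by its own monodromy.
(11/3)*sqrt(1 - z/(11/10)): winding -1 is odd, the square root flips sign, contributing -2*(11/3)*sqrt(1 - (-1)/(11/10)) = -2*(11/3)*sqrt(21/11) = -(2/3)*sqrt(231).
(20/17)*log(1 - z/(11/3)): winding 0 around 11/3, so this term returns to its principal value, contribution 0.
Summing the contributions at z = -1 gives -(2/3)*sqrt(231).

Continued minus principal equals -(2/3)*sqrt(231).


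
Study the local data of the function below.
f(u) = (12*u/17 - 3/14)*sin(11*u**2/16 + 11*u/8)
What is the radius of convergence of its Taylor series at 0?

The factor sin(11*u**2/16 + 11*u/8) is entire and contributes no finite singular point.
The polynomial part has no poles.
No finite singular points: the Taylor series at 0 converges everywhere.

The radius of convergence is infinite.


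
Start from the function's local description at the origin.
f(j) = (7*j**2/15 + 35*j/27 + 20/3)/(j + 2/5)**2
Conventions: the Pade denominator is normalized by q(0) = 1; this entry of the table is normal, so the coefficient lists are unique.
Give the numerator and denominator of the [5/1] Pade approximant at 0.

Taylor coefficients needed (expand at 0): a_0 = 125/3, a_1 = -21625/108, a_2 = 80315/108, a_3 = -355225/144, a_4 = 830125/108, a_5 = -39768125/1728, a_6 = 38609375/576.
Write the denominator as Q(j) = 1 + q1*j. Requiring Q*f - P = O(j^7) with deg P <= 5 kills the coefficients of j^6..j^6 in Q*f:
  j^6: a_6 + q1*a_5 = 0, i.e. 38609375/576 + (-39768125/1728)*q1 = 0.
Solving this linear system: q1 = 185325/63629.
The numerator is Q*f truncated at degree 5: P0 = a_0 = 125/3; P1 = a_1 + q1*a_0 = -542014625/6871932; P2 = a_2 + q1*a_1 = 551355005/3435966; P3 = a_3 + q1*a_2 = -2756775025/9162576; P4 = a_4 + q1*a_3 = 13783875125/27487728; P5 = a_5 + q1*a_4 = -68919375625/109950912.

The Pade approximant has numerator coefficients [125/3, -542014625/6871932, 551355005/3435966, -2756775025/9162576, 13783875125/27487728, -68919375625/109950912]; denominator coefficients [1, 185325/63629].


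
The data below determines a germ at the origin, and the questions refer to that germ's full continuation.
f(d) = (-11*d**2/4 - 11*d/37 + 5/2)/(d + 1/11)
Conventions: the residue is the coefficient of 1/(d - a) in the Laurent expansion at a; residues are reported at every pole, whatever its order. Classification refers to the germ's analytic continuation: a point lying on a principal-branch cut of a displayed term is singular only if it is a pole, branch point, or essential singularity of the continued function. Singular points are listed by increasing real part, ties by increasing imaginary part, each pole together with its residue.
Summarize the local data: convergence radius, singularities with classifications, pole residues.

Denominator factor (d + 1/11): pole of order 1 at -1/11, modulus 1/11.
The radius of convergence is the smallest modulus among the singular points: 1/11.
At the order-1 pole -1/11 set g(d) = (d - (-1/11))*f(d) = -11*d**2/4 - 11*d/37 + 5/2.
Simple pole: residue = g(a) at a = -1/11, which is 4077/1628.

Radius of convergence at 0: 1/11.
At -1/11: a pole of order 1; residue 4077/1628.


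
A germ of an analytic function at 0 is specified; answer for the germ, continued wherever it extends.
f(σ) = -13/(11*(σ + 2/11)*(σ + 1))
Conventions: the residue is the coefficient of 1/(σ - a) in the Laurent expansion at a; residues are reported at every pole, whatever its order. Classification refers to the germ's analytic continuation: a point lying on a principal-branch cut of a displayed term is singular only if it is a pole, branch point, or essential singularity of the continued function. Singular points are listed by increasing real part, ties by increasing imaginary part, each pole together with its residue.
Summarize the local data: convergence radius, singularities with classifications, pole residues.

Radius of convergence at 0: 2/11.
At -1: a pole of order 1; residue 13/9.
At -2/11: a pole of order 1; residue -13/9.

Denominator factor (σ + 2/11): pole of order 1 at -2/11, modulus 2/11.
Denominator factor (σ + 1): pole of order 1 at -1, modulus 1.
The radius of convergence is the smallest modulus among the singular points: 2/11.
At the order-1 pole -1 set g(σ) = (σ - (-1))*f(σ) = -13/(11*(σ + 2/11)).
Simple pole: residue = g(a) at a = -1, which is 13/9.
At the order-1 pole -2/11 set g(σ) = (σ - (-2/11))*f(σ) = -13/(11*(σ + 1)).
Simple pole: residue = g(a) at a = -2/11, which is -13/9.
List the singular points by increasing real part (a conjugate pair: the negative imaginary part first).


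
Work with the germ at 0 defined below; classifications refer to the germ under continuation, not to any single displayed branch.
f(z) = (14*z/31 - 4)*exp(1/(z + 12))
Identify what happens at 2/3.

There is no denominator, hence no pole anywhere.
The essential point of exp(1/(z - (-12))) is -12, not 2/3.
So the germ continues analytically to 2/3.

The point is a regular point.


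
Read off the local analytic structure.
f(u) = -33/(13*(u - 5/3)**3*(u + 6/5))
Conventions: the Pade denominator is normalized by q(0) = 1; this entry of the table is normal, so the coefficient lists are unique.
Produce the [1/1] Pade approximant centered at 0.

Taylor coefficients needed (expand at 0): a_0 = 297/650, a_1 = 2871/6500, a_2 = 40227/65000.
Write the denominator as Q(u) = 1 + q1*u. Requiring Q*f - P = O(u^3) with deg P <= 1 kills the coefficients of u^2..u^2 in Q*f:
  u^2: a_2 + q1*a_1 = 0, i.e. 40227/65000 + (2871/6500)*q1 = 0.
Solving this linear system: q1 = -1219/870.
The numerator is Q*f truncated at degree 1: P0 = a_0 = 297/650; P1 = a_1 + q1*a_0 = -18711/94250.

The Pade approximant has numerator coefficients [297/650, -18711/94250]; denominator coefficients [1, -1219/870].


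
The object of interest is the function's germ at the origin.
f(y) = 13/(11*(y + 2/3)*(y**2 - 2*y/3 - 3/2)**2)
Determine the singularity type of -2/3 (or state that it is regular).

The point is a pole of order 1.

The denominator factor y + 2/3 vanishes at -2/3 and appears to the power 1; the numerator there equals 13/11, nonzero, and no other factor vanishes.
Hence a pole whose order is the multiplicity, 1.


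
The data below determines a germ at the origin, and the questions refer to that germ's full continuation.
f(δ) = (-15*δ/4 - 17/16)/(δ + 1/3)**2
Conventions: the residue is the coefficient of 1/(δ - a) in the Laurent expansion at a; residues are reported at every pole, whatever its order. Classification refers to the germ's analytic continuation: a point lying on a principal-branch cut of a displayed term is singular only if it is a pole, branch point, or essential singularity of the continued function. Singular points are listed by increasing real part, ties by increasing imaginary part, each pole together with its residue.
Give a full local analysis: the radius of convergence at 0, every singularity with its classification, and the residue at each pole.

Radius of convergence at 0: 1/3.
At -1/3: a pole of order 2; residue -15/4.

Denominator factor (δ + 1/3)^2: pole of order 2 at -1/3, modulus 1/3.
The radius of convergence is the smallest modulus among the singular points: 1/3.
At the order-2 pole -1/3 set g(δ) = (δ - (-1/3))^2*f(δ) = -15*δ/4 - 17/16.
Order-2 pole: residue = g'(a); g'(-1/3) = -15/4, so the residue is -15/4.


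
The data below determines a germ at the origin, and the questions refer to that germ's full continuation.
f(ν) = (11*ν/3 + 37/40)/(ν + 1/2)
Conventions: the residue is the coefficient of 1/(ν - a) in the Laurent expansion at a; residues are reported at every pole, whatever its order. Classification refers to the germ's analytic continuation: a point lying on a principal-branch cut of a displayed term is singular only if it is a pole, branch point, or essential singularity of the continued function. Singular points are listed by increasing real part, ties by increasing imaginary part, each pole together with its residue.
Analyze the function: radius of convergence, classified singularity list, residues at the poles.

Denominator factor (ν + 1/2): pole of order 1 at -1/2, modulus 1/2.
The radius of convergence is the smallest modulus among the singular points: 1/2.
At the order-1 pole -1/2 set g(ν) = (ν - (-1/2))*f(ν) = 11*ν/3 + 37/40.
Simple pole: residue = g(a) at a = -1/2, which is -109/120.

Radius of convergence at 0: 1/2.
At -1/2: a pole of order 1; residue -109/120.


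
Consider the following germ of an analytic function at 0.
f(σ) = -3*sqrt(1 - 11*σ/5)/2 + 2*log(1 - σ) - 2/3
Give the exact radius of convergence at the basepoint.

Branch term (2)*log(1 - σ/(1)): its argument vanishes at σ = 1, a logarithmic branch point, modulus 1.
Branch term (-3/2)*sqrt(1 - σ/(5/11)): its argument vanishes at σ = 5/11, a square-root branch point, modulus 5/11.
The radius of convergence is the smallest modulus among the singular points: 5/11.

The radius of convergence is 5/11.


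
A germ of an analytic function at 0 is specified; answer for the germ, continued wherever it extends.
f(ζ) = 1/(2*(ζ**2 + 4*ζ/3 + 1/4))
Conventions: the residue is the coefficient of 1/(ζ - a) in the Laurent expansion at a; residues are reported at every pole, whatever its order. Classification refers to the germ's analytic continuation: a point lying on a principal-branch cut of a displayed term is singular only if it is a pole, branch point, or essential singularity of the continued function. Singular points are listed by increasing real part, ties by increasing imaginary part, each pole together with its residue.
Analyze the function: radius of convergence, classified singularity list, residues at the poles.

Denominator factor (ζ**2 + 4*ζ/3 + 1/4): discriminant 7/9, real irrational roots -2/3 + (1/6)*sqrt(7) and -2/3 - (1/6)*sqrt(7); poles of order 1, moduli 2/3 - (1/6)*sqrt(7) and 2/3 + (1/6)*sqrt(7).
The radius of convergence is the smallest modulus among the singular points: 2/3 - (1/6)*sqrt(7).
The factor ζ**2 + 4*ζ/3 + 1/4 splits as (ζ - a)(ζ - a') with a = -2/3 - (1/6)*sqrt(7), a' = -2/3 + (1/6)*sqrt(7). At the order-1 pole a set g(ζ) = (ζ - a)*f(ζ) = [1/2] / (ζ - a').
Simple pole: residue = g(a) at a = -2/3 - (1/6)*sqrt(7), which is -(3/14)*sqrt(7).
The factor ζ**2 + 4*ζ/3 + 1/4 splits as (ζ - a)(ζ - a') with a = -2/3 + (1/6)*sqrt(7), a' = -2/3 - (1/6)*sqrt(7). At the order-1 pole a set g(ζ) = (ζ - a)*f(ζ) = [1/2] / (ζ - a').
Simple pole: residue = g(a) at a = -2/3 + (1/6)*sqrt(7), which is (3/14)*sqrt(7).
List the singular points by increasing real part (a conjugate pair: the negative imaginary part first).

Radius of convergence at 0: 2/3 - (1/6)*sqrt(7).
At -2/3 - (1/6)*sqrt(7): a pole of order 1; residue -(3/14)*sqrt(7).
At -2/3 + (1/6)*sqrt(7): a pole of order 1; residue (3/14)*sqrt(7).


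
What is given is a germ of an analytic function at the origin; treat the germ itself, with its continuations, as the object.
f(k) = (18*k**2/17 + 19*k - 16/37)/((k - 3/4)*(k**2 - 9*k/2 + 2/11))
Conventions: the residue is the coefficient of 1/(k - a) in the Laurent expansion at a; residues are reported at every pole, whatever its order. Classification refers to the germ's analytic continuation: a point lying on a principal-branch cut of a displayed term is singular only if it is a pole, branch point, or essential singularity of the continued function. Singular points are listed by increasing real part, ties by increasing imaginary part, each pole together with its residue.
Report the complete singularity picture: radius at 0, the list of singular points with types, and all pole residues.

Radius of convergence at 0: 9/4 - (1/44)*sqrt(9449).
At 9/4 - (1/44)*sqrt(9449): a pole of order 1; residue 951976/291227 - (8129992/250163993)*sqrt(9449).
At 3/4: a pole of order 1; residue -1595594/291227.
At 9/4 + (1/44)*sqrt(9449): a pole of order 1; residue 951976/291227 + (8129992/250163993)*sqrt(9449).

Denominator factor (k - 3/4): pole of order 1 at 3/4, modulus 3/4.
Denominator factor (k**2 - 9*k/2 + 2/11): discriminant 859/44, real irrational roots 9/4 + (1/44)*sqrt(9449) and 9/4 - (1/44)*sqrt(9449); poles of order 1, moduli 9/4 + (1/44)*sqrt(9449) and 9/4 - (1/44)*sqrt(9449).
The radius of convergence is the smallest modulus among the singular points: 9/4 - (1/44)*sqrt(9449).
The factor k**2 - 9*k/2 + 2/11 splits as (k - a)(k - a') with a = 9/4 - (1/44)*sqrt(9449), a' = 9/4 + (1/44)*sqrt(9449). At the order-1 pole a set g(k) = (k - a)*f(k) = [(18*k**2/17 + 19*k - 16/37)/(k - 3/4)] / (k - a').
Simple pole: residue = g(a) at a = 9/4 - (1/44)*sqrt(9449), which is 951976/291227 - (8129992/250163993)*sqrt(9449).
At the order-1 pole 3/4 set g(k) = (k - (3/4))*f(k) = (18*k**2/17 + 19*k - 16/37)/(k**2 - 9*k/2 + 2/11).
Simple pole: residue = g(a) at a = 3/4, which is -1595594/291227.
The factor k**2 - 9*k/2 + 2/11 splits as (k - a)(k - a') with a = 9/4 + (1/44)*sqrt(9449), a' = 9/4 - (1/44)*sqrt(9449). At the order-1 pole a set g(k) = (k - a)*f(k) = [(18*k**2/17 + 19*k - 16/37)/(k - 3/4)] / (k - a').
Simple pole: residue = g(a) at a = 9/4 + (1/44)*sqrt(9449), which is 951976/291227 + (8129992/250163993)*sqrt(9449).
List the singular points by increasing real part (a conjugate pair: the negative imaginary part first).
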